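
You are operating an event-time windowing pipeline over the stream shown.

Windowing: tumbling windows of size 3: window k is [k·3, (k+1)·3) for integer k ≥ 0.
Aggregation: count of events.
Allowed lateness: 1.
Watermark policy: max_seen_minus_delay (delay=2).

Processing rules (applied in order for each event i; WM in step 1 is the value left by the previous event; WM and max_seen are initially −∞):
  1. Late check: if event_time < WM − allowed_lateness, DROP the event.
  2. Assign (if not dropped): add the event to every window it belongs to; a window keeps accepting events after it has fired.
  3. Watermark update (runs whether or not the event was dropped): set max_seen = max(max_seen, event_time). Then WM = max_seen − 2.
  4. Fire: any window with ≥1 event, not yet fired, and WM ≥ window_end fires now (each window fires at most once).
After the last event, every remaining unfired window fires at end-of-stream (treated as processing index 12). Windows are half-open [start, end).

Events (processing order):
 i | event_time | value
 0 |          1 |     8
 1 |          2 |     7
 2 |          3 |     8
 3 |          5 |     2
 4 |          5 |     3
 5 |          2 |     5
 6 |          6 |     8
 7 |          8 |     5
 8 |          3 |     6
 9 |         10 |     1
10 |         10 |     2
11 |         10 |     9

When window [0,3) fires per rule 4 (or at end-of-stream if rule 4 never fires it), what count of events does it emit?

i=0 t=1 v=8: → [0,3); WM=-1
i=1 t=2 v=7: → [0,3); WM=0
i=2 t=3 v=8: → [3,6); WM=1
i=3 t=5 v=2: → [3,6); WM=3; [0,3) fires=2
i=4 t=5 v=3: → [3,6); WM=3
i=5 t=2 v=5: → [0,3); WM=3
i=6 t=6 v=8: → [6,9); WM=4
i=7 t=8 v=5: → [6,9); WM=6; [3,6) fires=3
i=8 t=3 v=6: DROP (t<6-1); WM=6
i=9 t=10 v=1: → [9,12); WM=8
i=10 t=10 v=2: → [9,12); WM=8
i=11 t=10 v=9: → [9,12); WM=8

2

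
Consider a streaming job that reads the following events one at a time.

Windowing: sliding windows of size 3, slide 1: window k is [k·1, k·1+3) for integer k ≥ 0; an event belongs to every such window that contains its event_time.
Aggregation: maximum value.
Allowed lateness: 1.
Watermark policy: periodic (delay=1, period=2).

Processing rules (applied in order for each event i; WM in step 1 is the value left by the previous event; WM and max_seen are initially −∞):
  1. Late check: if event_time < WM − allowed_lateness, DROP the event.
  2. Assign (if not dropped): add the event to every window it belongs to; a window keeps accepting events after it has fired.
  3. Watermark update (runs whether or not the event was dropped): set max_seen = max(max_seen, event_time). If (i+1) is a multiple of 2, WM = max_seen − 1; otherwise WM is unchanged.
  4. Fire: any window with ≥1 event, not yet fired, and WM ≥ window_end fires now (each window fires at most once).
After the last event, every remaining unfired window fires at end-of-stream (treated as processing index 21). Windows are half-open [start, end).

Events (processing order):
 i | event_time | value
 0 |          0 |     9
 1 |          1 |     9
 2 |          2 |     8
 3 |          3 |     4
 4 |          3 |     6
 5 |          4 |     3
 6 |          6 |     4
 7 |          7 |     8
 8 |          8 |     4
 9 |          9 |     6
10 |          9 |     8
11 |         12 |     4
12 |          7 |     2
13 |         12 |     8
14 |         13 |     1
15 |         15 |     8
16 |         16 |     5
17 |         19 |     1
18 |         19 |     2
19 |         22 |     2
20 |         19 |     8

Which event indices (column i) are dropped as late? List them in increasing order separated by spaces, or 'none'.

12 20

i=0 t=0 v=9: → [0,3); WM=−∞
i=1 t=1 v=9: → [1,4),[0,3); WM=0
i=2 t=2 v=8: → [2,5),[1,4),[0,3); WM=0
i=3 t=3 v=4: → [3,6),[2,5),[1,4); WM=2
i=4 t=3 v=6: → [3,6),[2,5),[1,4); WM=2
i=5 t=4 v=3: → [4,7),[3,6),[2,5); WM=3; [0,3) fires=9
i=6 t=6 v=4: → [6,9),[5,8),[4,7); WM=3
i=7 t=7 v=8: → [7,10),[6,9),[5,8); WM=6; [1,4) fires=9 [2,5) fires=8 [3,6) fires=6
i=8 t=8 v=4: → [8,11),[7,10),[6,9); WM=6
i=9 t=9 v=6: → [9,12),[8,11),[7,10); WM=8; [4,7) fires=4 [5,8) fires=8
i=10 t=9 v=8: → [9,12),[8,11),[7,10); WM=8
i=11 t=12 v=4: → [12,15),[11,14),[10,13); WM=11; [6,9) fires=8 [7,10) fires=8 [8,11) fires=8
i=12 t=7 v=2: DROP (t<11-1); WM=11
i=13 t=12 v=8: → [12,15),[11,14),[10,13); WM=11
i=14 t=13 v=1: → [13,16),[12,15),[11,14); WM=11
i=15 t=15 v=8: → [15,18),[14,17),[13,16); WM=14; [9,12) fires=8 [10,13) fires=8 [11,14) fires=8
i=16 t=16 v=5: → [16,19),[15,18),[14,17); WM=14
i=17 t=19 v=1: → [19,22),[18,21),[17,20); WM=18; [12,15) fires=8 [13,16) fires=8 [14,17) fires=8 [15,18) fires=8
i=18 t=19 v=2: → [19,22),[18,21),[17,20); WM=18
i=19 t=22 v=2: → [22,25),[21,24),[20,23); WM=21; [16,19) fires=5 [17,20) fires=2 [18,21) fires=2
i=20 t=19 v=8: DROP (t<21-1); WM=21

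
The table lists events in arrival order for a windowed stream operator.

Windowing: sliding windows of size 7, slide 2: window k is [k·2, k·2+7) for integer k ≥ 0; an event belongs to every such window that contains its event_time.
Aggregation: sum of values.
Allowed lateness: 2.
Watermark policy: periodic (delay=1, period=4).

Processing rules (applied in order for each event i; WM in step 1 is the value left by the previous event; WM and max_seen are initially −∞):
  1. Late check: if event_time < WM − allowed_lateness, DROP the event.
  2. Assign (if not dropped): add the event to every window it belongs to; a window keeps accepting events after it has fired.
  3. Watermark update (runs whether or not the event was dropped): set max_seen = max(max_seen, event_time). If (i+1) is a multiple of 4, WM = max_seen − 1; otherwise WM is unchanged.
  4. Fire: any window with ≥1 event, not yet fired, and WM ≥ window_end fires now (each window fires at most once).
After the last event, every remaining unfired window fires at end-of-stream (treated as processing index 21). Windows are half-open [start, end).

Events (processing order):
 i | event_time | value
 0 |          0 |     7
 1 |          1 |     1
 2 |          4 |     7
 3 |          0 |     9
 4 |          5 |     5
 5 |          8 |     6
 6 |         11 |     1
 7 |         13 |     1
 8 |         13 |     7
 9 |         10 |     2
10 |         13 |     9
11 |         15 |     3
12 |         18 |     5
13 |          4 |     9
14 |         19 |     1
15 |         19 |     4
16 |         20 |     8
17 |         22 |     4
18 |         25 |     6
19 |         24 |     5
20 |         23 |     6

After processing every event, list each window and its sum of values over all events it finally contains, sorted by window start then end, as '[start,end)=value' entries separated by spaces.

i=0 t=0 v=7: → [0,7); WM=−∞
i=1 t=1 v=1: → [0,7); WM=−∞
i=2 t=4 v=7: → [4,11),[2,9),[0,7); WM=−∞
i=3 t=0 v=9: → [0,7); WM=3
i=4 t=5 v=5: → [4,11),[2,9),[0,7); WM=3
i=5 t=8 v=6: → [8,15),[6,13),[4,11),[2,9); WM=3
i=6 t=11 v=1: → [10,17),[8,15),[6,13); WM=3
i=7 t=13 v=1: → [12,19),[10,17),[8,15); WM=12; [0,7) fires=29 [2,9) fires=18 [4,11) fires=18
i=8 t=13 v=7: → [12,19),[10,17),[8,15); WM=12
i=9 t=10 v=2: → [10,17),[8,15),[6,13),[4,11); WM=12
i=10 t=13 v=9: → [12,19),[10,17),[8,15); WM=12
i=11 t=15 v=3: → [14,21),[12,19),[10,17); WM=14; [6,13) fires=9
i=12 t=18 v=5: → [18,25),[16,23),[14,21),[12,19); WM=14
i=13 t=4 v=9: DROP (t<14-2); WM=14
i=14 t=19 v=1: → [18,25),[16,23),[14,21); WM=14
i=15 t=19 v=4: → [18,25),[16,23),[14,21); WM=18; [8,15) fires=26 [10,17) fires=23
i=16 t=20 v=8: → [20,27),[18,25),[16,23),[14,21); WM=18
i=17 t=22 v=4: → [22,29),[20,27),[18,25),[16,23); WM=18
i=18 t=25 v=6: → [24,31),[22,29),[20,27); WM=18
i=19 t=24 v=5: → [24,31),[22,29),[20,27),[18,25); WM=24; [12,19) fires=25 [14,21) fires=21 [16,23) fires=22
i=20 t=23 v=6: → [22,29),[20,27),[18,25); WM=24

[0,7)=29 [2,9)=18 [4,11)=20 [6,13)=9 [8,15)=26 [10,17)=23 [12,19)=25 [14,21)=21 [16,23)=22 [18,25)=33 [20,27)=29 [22,29)=21 [24,31)=11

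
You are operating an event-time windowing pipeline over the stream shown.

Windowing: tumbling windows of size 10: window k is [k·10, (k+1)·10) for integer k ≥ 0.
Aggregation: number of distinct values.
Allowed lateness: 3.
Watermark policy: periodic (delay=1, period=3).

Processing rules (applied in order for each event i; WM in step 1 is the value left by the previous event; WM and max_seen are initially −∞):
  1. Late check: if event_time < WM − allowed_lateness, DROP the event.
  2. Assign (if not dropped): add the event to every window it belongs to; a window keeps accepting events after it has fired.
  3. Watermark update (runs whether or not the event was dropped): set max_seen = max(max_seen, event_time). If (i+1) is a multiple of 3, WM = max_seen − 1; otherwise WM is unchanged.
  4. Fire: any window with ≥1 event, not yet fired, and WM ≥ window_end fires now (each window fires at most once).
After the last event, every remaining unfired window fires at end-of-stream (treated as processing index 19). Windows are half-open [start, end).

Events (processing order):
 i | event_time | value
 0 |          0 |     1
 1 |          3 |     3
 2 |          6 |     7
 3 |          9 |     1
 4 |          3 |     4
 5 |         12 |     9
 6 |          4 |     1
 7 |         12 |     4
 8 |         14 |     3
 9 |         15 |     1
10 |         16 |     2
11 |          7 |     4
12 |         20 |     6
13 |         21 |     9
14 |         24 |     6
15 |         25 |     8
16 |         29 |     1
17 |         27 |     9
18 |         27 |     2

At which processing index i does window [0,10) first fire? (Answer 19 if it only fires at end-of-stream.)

5

i=0 t=0 v=1: → [0,10); WM=−∞
i=1 t=3 v=3: → [0,10); WM=−∞
i=2 t=6 v=7: → [0,10); WM=5
i=3 t=9 v=1: → [0,10); WM=5
i=4 t=3 v=4: → [0,10); WM=5
i=5 t=12 v=9: → [10,20); WM=11; [0,10) fires=4
i=6 t=4 v=1: DROP (t<11-3); WM=11
i=7 t=12 v=4: → [10,20); WM=11
i=8 t=14 v=3: → [10,20); WM=13
i=9 t=15 v=1: → [10,20); WM=13
i=10 t=16 v=2: → [10,20); WM=13
i=11 t=7 v=4: DROP (t<13-3); WM=15
i=12 t=20 v=6: → [20,30); WM=15
i=13 t=21 v=9: → [20,30); WM=15
i=14 t=24 v=6: → [20,30); WM=23; [10,20) fires=5
i=15 t=25 v=8: → [20,30); WM=23
i=16 t=29 v=1: → [20,30); WM=23
i=17 t=27 v=9: → [20,30); WM=28
i=18 t=27 v=2: → [20,30); WM=28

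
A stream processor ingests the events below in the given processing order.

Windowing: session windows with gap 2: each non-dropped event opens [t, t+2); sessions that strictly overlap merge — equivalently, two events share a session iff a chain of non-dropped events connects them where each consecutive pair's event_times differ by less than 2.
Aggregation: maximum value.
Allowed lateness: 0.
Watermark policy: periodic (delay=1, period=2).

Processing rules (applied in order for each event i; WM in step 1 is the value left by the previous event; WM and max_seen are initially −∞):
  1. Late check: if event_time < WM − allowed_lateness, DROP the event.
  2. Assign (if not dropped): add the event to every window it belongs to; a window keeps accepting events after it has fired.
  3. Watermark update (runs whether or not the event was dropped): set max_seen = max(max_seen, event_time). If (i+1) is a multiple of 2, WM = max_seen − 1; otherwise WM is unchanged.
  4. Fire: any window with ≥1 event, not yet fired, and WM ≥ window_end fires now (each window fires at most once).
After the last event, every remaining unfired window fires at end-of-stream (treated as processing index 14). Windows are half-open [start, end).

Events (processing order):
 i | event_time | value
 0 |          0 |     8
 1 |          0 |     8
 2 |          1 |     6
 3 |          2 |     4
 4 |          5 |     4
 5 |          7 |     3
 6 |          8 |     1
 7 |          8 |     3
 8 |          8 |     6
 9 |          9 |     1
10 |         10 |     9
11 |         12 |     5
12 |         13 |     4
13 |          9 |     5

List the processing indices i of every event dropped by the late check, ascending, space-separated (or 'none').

i=0 t=0 v=8: → [0,2); WM=−∞
i=1 t=0 v=8: → [0,2); WM=-1
i=2 t=1 v=6: → [0,3); WM=-1
i=3 t=2 v=4: → [0,4); WM=1
i=4 t=5 v=4: → [5,7); WM=1
i=5 t=7 v=3: → [7,9); WM=6
i=6 t=8 v=1: → [7,10); WM=6
i=7 t=8 v=3: → [7,10); WM=7
i=8 t=8 v=6: → [7,10); WM=7
i=9 t=9 v=1: → [7,11); WM=8
i=10 t=10 v=9: → [7,12); WM=8
i=11 t=12 v=5: → [12,14); WM=11
i=12 t=13 v=4: → [12,15); WM=11
i=13 t=9 v=5: DROP (t<11-0); WM=12

13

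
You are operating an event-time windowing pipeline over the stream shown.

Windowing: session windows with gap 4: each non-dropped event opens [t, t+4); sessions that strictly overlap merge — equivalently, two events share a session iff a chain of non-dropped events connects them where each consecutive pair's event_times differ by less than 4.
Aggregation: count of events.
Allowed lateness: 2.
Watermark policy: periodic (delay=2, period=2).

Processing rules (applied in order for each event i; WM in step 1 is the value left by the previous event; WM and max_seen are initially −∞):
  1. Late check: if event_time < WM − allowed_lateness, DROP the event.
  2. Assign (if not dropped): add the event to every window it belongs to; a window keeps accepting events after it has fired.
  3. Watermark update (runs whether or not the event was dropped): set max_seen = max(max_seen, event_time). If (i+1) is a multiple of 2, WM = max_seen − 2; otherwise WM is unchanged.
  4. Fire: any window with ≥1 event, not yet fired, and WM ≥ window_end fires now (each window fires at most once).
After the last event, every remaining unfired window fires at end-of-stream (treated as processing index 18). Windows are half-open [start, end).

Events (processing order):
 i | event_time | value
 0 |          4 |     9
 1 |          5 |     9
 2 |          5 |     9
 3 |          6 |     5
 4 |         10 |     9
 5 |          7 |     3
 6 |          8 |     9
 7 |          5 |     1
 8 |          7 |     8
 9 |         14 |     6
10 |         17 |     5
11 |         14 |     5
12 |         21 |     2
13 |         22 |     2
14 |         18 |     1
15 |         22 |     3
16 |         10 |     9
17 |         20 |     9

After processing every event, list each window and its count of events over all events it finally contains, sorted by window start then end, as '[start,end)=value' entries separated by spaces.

[4,14)=8 [14,26)=8

i=0 t=4 v=9: → [4,8); WM=−∞
i=1 t=5 v=9: → [4,9); WM=3
i=2 t=5 v=9: → [4,9); WM=3
i=3 t=6 v=5: → [4,10); WM=4
i=4 t=10 v=9: → [10,14); WM=4
i=5 t=7 v=3: → [4,14); WM=8
i=6 t=8 v=9: → [4,14); WM=8
i=7 t=5 v=1: DROP (t<8-2); WM=8
i=8 t=7 v=8: → [4,14); WM=8
i=9 t=14 v=6: → [14,18); WM=12
i=10 t=17 v=5: → [14,21); WM=12
i=11 t=14 v=5: → [14,21); WM=15
i=12 t=21 v=2: → [21,25); WM=15
i=13 t=22 v=2: → [21,26); WM=20
i=14 t=18 v=1: → [14,26); WM=20
i=15 t=22 v=3: → [14,26); WM=20
i=16 t=10 v=9: DROP (t<20-2); WM=20
i=17 t=20 v=9: → [14,26); WM=20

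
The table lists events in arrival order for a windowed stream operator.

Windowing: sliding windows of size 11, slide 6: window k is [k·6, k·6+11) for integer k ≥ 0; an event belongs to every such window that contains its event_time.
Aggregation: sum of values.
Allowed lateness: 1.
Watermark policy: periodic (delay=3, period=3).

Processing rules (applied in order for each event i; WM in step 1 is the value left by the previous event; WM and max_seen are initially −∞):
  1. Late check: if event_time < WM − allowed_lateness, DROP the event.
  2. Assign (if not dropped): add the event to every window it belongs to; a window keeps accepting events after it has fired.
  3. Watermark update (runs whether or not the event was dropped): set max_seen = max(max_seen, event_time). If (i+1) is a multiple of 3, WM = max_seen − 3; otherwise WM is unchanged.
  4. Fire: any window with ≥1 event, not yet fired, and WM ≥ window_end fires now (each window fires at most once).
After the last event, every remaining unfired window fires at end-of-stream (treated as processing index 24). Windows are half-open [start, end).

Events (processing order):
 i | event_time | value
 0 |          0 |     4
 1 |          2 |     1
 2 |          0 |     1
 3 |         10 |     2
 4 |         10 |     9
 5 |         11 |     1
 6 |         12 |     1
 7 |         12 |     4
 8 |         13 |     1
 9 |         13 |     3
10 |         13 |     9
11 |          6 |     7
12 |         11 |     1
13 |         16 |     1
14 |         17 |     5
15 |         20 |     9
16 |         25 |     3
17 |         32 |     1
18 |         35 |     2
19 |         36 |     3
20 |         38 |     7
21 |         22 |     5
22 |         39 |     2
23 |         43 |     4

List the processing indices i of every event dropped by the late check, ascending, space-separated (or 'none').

11 21

i=0 t=0 v=4: → [0,11); WM=−∞
i=1 t=2 v=1: → [0,11); WM=−∞
i=2 t=0 v=1: → [0,11); WM=-1
i=3 t=10 v=2: → [6,17),[0,11); WM=-1
i=4 t=10 v=9: → [6,17),[0,11); WM=-1
i=5 t=11 v=1: → [6,17); WM=8
i=6 t=12 v=1: → [12,23),[6,17); WM=8
i=7 t=12 v=4: → [12,23),[6,17); WM=8
i=8 t=13 v=1: → [12,23),[6,17); WM=10
i=9 t=13 v=3: → [12,23),[6,17); WM=10
i=10 t=13 v=9: → [12,23),[6,17); WM=10
i=11 t=6 v=7: DROP (t<10-1); WM=10
i=12 t=11 v=1: → [6,17); WM=10
i=13 t=16 v=1: → [12,23),[6,17); WM=10
i=14 t=17 v=5: → [12,23); WM=14; [0,11) fires=17
i=15 t=20 v=9: → [18,29),[12,23); WM=14
i=16 t=25 v=3: → [24,35),[18,29); WM=14
i=17 t=32 v=1: → [30,41),[24,35); WM=29; [6,17) fires=32 [12,23) fires=33 [18,29) fires=12
i=18 t=35 v=2: → [30,41); WM=29
i=19 t=36 v=3: → [36,47),[30,41); WM=29
i=20 t=38 v=7: → [36,47),[30,41); WM=35; [24,35) fires=4
i=21 t=22 v=5: DROP (t<35-1); WM=35
i=22 t=39 v=2: → [36,47),[30,41); WM=35
i=23 t=43 v=4: → [42,53),[36,47); WM=40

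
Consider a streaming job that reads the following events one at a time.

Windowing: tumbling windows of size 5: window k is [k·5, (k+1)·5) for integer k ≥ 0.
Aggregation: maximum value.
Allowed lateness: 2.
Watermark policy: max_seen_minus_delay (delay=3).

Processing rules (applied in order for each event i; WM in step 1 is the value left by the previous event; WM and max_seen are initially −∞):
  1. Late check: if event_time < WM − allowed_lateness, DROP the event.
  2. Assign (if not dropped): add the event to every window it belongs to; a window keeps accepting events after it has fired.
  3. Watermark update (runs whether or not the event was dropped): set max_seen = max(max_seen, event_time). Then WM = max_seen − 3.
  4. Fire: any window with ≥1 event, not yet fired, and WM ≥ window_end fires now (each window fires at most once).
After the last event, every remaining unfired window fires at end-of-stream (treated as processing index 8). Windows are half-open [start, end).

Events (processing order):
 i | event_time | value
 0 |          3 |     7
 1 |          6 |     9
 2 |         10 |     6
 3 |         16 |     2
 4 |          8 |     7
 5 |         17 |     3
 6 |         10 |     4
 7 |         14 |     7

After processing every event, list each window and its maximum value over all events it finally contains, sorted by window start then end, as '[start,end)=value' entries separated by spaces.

[0,5)=7 [5,10)=9 [10,15)=7 [15,20)=3

i=0 t=3 v=7: → [0,5); WM=0
i=1 t=6 v=9: → [5,10); WM=3
i=2 t=10 v=6: → [10,15); WM=7; [0,5) fires=7
i=3 t=16 v=2: → [15,20); WM=13; [5,10) fires=9
i=4 t=8 v=7: DROP (t<13-2); WM=13
i=5 t=17 v=3: → [15,20); WM=14
i=6 t=10 v=4: DROP (t<14-2); WM=14
i=7 t=14 v=7: → [10,15); WM=14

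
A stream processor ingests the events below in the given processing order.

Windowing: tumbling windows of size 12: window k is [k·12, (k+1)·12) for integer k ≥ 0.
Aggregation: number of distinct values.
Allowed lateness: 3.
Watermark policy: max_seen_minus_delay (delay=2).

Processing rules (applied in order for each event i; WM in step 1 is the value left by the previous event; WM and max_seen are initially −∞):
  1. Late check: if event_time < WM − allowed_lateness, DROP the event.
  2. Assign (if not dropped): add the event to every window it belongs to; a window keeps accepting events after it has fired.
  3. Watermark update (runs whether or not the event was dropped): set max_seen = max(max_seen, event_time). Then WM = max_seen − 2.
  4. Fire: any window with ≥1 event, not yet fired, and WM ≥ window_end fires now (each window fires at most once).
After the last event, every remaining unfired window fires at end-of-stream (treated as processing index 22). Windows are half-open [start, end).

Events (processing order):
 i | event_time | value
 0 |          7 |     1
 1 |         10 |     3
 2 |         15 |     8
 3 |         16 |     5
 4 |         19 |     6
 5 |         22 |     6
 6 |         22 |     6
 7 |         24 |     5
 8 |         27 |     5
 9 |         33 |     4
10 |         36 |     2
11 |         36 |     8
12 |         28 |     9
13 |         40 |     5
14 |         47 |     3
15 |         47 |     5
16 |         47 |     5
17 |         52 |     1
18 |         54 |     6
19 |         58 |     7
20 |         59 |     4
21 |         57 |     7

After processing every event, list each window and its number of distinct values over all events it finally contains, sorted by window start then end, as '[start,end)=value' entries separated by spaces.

i=0 t=7 v=1: → [0,12); WM=5
i=1 t=10 v=3: → [0,12); WM=8
i=2 t=15 v=8: → [12,24); WM=13; [0,12) fires=2
i=3 t=16 v=5: → [12,24); WM=14
i=4 t=19 v=6: → [12,24); WM=17
i=5 t=22 v=6: → [12,24); WM=20
i=6 t=22 v=6: → [12,24); WM=20
i=7 t=24 v=5: → [24,36); WM=22
i=8 t=27 v=5: → [24,36); WM=25; [12,24) fires=3
i=9 t=33 v=4: → [24,36); WM=31
i=10 t=36 v=2: → [36,48); WM=34
i=11 t=36 v=8: → [36,48); WM=34
i=12 t=28 v=9: DROP (t<34-3); WM=34
i=13 t=40 v=5: → [36,48); WM=38; [24,36) fires=2
i=14 t=47 v=3: → [36,48); WM=45
i=15 t=47 v=5: → [36,48); WM=45
i=16 t=47 v=5: → [36,48); WM=45
i=17 t=52 v=1: → [48,60); WM=50; [36,48) fires=4
i=18 t=54 v=6: → [48,60); WM=52
i=19 t=58 v=7: → [48,60); WM=56
i=20 t=59 v=4: → [48,60); WM=57
i=21 t=57 v=7: → [48,60); WM=57

[0,12)=2 [12,24)=3 [24,36)=2 [36,48)=4 [48,60)=4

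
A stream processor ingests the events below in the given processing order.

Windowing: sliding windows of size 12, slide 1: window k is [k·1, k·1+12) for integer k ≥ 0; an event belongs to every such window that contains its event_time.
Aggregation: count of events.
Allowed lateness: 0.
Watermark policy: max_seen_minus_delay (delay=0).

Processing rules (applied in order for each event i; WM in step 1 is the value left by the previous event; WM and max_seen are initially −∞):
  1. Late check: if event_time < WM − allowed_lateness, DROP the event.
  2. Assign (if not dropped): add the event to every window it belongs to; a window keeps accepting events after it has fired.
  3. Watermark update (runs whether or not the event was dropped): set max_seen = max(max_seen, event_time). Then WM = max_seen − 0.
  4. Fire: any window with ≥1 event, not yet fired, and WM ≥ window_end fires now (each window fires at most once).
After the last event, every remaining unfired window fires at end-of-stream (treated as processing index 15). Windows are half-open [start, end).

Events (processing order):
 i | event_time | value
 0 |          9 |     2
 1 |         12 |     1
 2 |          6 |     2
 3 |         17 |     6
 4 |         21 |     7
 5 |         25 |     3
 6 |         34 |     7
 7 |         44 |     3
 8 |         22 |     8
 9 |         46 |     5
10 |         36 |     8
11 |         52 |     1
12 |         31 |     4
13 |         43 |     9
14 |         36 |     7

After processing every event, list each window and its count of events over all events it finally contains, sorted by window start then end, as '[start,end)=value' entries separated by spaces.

i=0 t=9 v=2: → [9,21),[8,20),[7,19),[6,18),[5,17),[4,16),[3,15),[2,14),[1,13),[0,12); WM=9
i=1 t=12 v=1: → [12,24),[11,23),[10,22),[9,21),[8,20),[7,19),[6,18),[5,17),[4,16),[3,15),[2,14),[1,13); WM=12; [0,12) fires=1
i=2 t=6 v=2: DROP (t<12-0); WM=12
i=3 t=17 v=6: → [17,29),[16,28),[15,27),[14,26),[13,25),[12,24),[11,23),[10,22),[9,21),[8,20),[7,19),[6,18); WM=17; [1,13) fires=2 [2,14) fires=2 [3,15) fires=2 [4,16) fires=2 [5,17) fires=2
i=4 t=21 v=7: → [21,33),[20,32),[19,31),[18,30),[17,29),[16,28),[15,27),[14,26),[13,25),[12,24),[11,23),[10,22); WM=21; [6,18) fires=3 [7,19) fires=3 [8,20) fires=3 [9,21) fires=3
i=5 t=25 v=3: → [25,37),[24,36),[23,35),[22,34),[21,33),[20,32),[19,31),[18,30),[17,29),[16,28),[15,27),[14,26); WM=25; [10,22) fires=3 [11,23) fires=3 [12,24) fires=3 [13,25) fires=2
i=6 t=34 v=7: → [34,46),[33,45),[32,44),[31,43),[30,42),[29,41),[28,40),[27,39),[26,38),[25,37),[24,36),[23,35); WM=34; [14,26) fires=3 [15,27) fires=3 [16,28) fires=3 [17,29) fires=3 [18,30) fires=2 [19,31) fires=2 [20,32) fires=2 [21,33) fires=2 [22,34) fires=1
i=7 t=44 v=3: → [44,56),[43,55),[42,54),[41,53),[40,52),[39,51),[38,50),[37,49),[36,48),[35,47),[34,46),[33,45); WM=44; [23,35) fires=2 [24,36) fires=2 [25,37) fires=2 [26,38) fires=1 [27,39) fires=1 [28,40) fires=1 [29,41) fires=1 [30,42) fires=1 [31,43) fires=1 [32,44) fires=1
i=8 t=22 v=8: DROP (t<44-0); WM=44
i=9 t=46 v=5: → [46,58),[45,57),[44,56),[43,55),[42,54),[41,53),[40,52),[39,51),[38,50),[37,49),[36,48),[35,47); WM=46; [33,45) fires=2 [34,46) fires=2
i=10 t=36 v=8: DROP (t<46-0); WM=46
i=11 t=52 v=1: → [52,64),[51,63),[50,62),[49,61),[48,60),[47,59),[46,58),[45,57),[44,56),[43,55),[42,54),[41,53); WM=52; [35,47) fires=2 [36,48) fires=2 [37,49) fires=2 [38,50) fires=2 [39,51) fires=2 [40,52) fires=2
i=12 t=31 v=4: DROP (t<52-0); WM=52
i=13 t=43 v=9: DROP (t<52-0); WM=52
i=14 t=36 v=7: DROP (t<52-0); WM=52

[0,12)=1 [1,13)=2 [2,14)=2 [3,15)=2 [4,16)=2 [5,17)=2 [6,18)=3 [7,19)=3 [8,20)=3 [9,21)=3 [10,22)=3 [11,23)=3 [12,24)=3 [13,25)=2 [14,26)=3 [15,27)=3 [16,28)=3 [17,29)=3 [18,30)=2 [19,31)=2 [20,32)=2 [21,33)=2 [22,34)=1 [23,35)=2 [24,36)=2 [25,37)=2 [26,38)=1 [27,39)=1 [28,40)=1 [29,41)=1 [30,42)=1 [31,43)=1 [32,44)=1 [33,45)=2 [34,46)=2 [35,47)=2 [36,48)=2 [37,49)=2 [38,50)=2 [39,51)=2 [40,52)=2 [41,53)=3 [42,54)=3 [43,55)=3 [44,56)=3 [45,57)=2 [46,58)=2 [47,59)=1 [48,60)=1 [49,61)=1 [50,62)=1 [51,63)=1 [52,64)=1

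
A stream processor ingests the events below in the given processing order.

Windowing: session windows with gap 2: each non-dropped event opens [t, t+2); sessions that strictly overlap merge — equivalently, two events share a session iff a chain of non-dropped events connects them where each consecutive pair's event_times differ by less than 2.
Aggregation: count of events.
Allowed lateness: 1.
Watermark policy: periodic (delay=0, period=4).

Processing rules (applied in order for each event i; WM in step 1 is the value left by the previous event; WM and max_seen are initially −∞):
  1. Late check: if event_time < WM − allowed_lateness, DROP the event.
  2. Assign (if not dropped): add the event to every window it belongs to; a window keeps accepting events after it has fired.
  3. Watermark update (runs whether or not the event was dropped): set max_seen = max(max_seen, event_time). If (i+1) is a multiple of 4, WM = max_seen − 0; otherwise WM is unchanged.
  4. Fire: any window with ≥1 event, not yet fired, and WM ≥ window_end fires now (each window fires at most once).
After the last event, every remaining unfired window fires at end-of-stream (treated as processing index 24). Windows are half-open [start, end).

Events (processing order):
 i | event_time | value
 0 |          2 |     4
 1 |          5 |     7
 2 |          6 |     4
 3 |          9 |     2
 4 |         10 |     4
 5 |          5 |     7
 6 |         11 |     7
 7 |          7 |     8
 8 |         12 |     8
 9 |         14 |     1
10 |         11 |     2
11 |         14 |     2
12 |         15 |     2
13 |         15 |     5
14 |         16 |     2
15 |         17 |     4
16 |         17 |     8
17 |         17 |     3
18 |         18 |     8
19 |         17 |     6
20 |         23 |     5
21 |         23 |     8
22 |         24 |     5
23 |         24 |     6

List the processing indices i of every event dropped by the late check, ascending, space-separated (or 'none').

5 7

i=0 t=2 v=4: → [2,4); WM=−∞
i=1 t=5 v=7: → [5,7); WM=−∞
i=2 t=6 v=4: → [5,8); WM=−∞
i=3 t=9 v=2: → [9,11); WM=9
i=4 t=10 v=4: → [9,12); WM=9
i=5 t=5 v=7: DROP (t<9-1); WM=9
i=6 t=11 v=7: → [9,13); WM=9
i=7 t=7 v=8: DROP (t<9-1); WM=11
i=8 t=12 v=8: → [9,14); WM=11
i=9 t=14 v=1: → [14,16); WM=11
i=10 t=11 v=2: → [9,14); WM=11
i=11 t=14 v=2: → [14,16); WM=14
i=12 t=15 v=2: → [14,17); WM=14
i=13 t=15 v=5: → [14,17); WM=14
i=14 t=16 v=2: → [14,18); WM=14
i=15 t=17 v=4: → [14,19); WM=17
i=16 t=17 v=8: → [14,19); WM=17
i=17 t=17 v=3: → [14,19); WM=17
i=18 t=18 v=8: → [14,20); WM=17
i=19 t=17 v=6: → [14,20); WM=18
i=20 t=23 v=5: → [23,25); WM=18
i=21 t=23 v=8: → [23,25); WM=18
i=22 t=24 v=5: → [23,26); WM=18
i=23 t=24 v=6: → [23,26); WM=24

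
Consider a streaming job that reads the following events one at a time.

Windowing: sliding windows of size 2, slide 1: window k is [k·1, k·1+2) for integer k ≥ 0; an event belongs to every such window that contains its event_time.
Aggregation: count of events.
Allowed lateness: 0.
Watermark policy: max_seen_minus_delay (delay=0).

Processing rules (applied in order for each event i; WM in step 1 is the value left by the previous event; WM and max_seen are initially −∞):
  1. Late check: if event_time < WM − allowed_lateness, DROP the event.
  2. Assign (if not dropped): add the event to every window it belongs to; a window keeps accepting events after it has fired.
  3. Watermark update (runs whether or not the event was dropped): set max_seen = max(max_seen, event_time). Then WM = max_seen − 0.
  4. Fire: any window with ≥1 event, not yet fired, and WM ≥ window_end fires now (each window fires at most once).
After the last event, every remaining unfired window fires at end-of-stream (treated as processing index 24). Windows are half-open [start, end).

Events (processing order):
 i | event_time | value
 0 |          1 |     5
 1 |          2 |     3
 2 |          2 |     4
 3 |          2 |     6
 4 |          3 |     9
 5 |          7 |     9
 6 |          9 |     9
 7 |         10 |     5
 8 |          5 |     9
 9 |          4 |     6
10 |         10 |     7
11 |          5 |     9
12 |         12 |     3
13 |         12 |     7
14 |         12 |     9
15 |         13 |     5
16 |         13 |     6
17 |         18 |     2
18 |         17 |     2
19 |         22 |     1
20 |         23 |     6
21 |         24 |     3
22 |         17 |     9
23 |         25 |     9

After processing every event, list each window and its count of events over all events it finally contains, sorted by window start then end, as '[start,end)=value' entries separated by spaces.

[0,2)=1 [1,3)=4 [2,4)=4 [3,5)=1 [6,8)=1 [7,9)=1 [8,10)=1 [9,11)=3 [10,12)=2 [11,13)=3 [12,14)=5 [13,15)=2 [17,19)=1 [18,20)=1 [21,23)=1 [22,24)=2 [23,25)=2 [24,26)=2 [25,27)=1

i=0 t=1 v=5: → [1,3),[0,2); WM=1
i=1 t=2 v=3: → [2,4),[1,3); WM=2; [0,2) fires=1
i=2 t=2 v=4: → [2,4),[1,3); WM=2
i=3 t=2 v=6: → [2,4),[1,3); WM=2
i=4 t=3 v=9: → [3,5),[2,4); WM=3; [1,3) fires=4
i=5 t=7 v=9: → [7,9),[6,8); WM=7; [2,4) fires=4 [3,5) fires=1
i=6 t=9 v=9: → [9,11),[8,10); WM=9; [6,8) fires=1 [7,9) fires=1
i=7 t=10 v=5: → [10,12),[9,11); WM=10; [8,10) fires=1
i=8 t=5 v=9: DROP (t<10-0); WM=10
i=9 t=4 v=6: DROP (t<10-0); WM=10
i=10 t=10 v=7: → [10,12),[9,11); WM=10
i=11 t=5 v=9: DROP (t<10-0); WM=10
i=12 t=12 v=3: → [12,14),[11,13); WM=12; [9,11) fires=3 [10,12) fires=2
i=13 t=12 v=7: → [12,14),[11,13); WM=12
i=14 t=12 v=9: → [12,14),[11,13); WM=12
i=15 t=13 v=5: → [13,15),[12,14); WM=13; [11,13) fires=3
i=16 t=13 v=6: → [13,15),[12,14); WM=13
i=17 t=18 v=2: → [18,20),[17,19); WM=18; [12,14) fires=5 [13,15) fires=2
i=18 t=17 v=2: DROP (t<18-0); WM=18
i=19 t=22 v=1: → [22,24),[21,23); WM=22; [17,19) fires=1 [18,20) fires=1
i=20 t=23 v=6: → [23,25),[22,24); WM=23; [21,23) fires=1
i=21 t=24 v=3: → [24,26),[23,25); WM=24; [22,24) fires=2
i=22 t=17 v=9: DROP (t<24-0); WM=24
i=23 t=25 v=9: → [25,27),[24,26); WM=25; [23,25) fires=2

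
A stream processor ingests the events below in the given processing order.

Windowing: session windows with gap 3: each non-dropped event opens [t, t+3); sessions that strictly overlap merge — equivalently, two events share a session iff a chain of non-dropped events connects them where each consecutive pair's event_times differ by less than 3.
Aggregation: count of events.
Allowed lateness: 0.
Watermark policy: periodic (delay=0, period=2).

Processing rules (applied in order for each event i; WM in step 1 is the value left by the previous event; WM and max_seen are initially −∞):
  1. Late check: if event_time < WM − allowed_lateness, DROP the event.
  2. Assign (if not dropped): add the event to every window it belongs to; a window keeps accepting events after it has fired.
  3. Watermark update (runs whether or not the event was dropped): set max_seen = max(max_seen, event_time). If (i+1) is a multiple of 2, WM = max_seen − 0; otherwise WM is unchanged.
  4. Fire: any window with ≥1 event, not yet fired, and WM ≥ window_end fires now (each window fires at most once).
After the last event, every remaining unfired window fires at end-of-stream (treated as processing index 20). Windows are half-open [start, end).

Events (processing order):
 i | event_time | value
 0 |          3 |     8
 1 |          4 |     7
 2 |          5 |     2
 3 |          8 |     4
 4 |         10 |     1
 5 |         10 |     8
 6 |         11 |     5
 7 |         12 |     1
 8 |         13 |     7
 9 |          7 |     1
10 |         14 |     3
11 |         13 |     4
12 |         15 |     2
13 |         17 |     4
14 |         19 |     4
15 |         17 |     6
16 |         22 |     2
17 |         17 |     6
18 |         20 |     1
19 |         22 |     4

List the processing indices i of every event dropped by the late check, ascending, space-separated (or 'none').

9 17 18

i=0 t=3 v=8: → [3,6); WM=−∞
i=1 t=4 v=7: → [3,7); WM=4
i=2 t=5 v=2: → [3,8); WM=4
i=3 t=8 v=4: → [8,11); WM=8
i=4 t=10 v=1: → [8,13); WM=8
i=5 t=10 v=8: → [8,13); WM=10
i=6 t=11 v=5: → [8,14); WM=10
i=7 t=12 v=1: → [8,15); WM=12
i=8 t=13 v=7: → [8,16); WM=12
i=9 t=7 v=1: DROP (t<12-0); WM=13
i=10 t=14 v=3: → [8,17); WM=13
i=11 t=13 v=4: → [8,17); WM=14
i=12 t=15 v=2: → [8,18); WM=14
i=13 t=17 v=4: → [8,20); WM=17
i=14 t=19 v=4: → [8,22); WM=17
i=15 t=17 v=6: → [8,22); WM=19
i=16 t=22 v=2: → [22,25); WM=19
i=17 t=17 v=6: DROP (t<19-0); WM=22
i=18 t=20 v=1: DROP (t<22-0); WM=22
i=19 t=22 v=4: → [22,25); WM=22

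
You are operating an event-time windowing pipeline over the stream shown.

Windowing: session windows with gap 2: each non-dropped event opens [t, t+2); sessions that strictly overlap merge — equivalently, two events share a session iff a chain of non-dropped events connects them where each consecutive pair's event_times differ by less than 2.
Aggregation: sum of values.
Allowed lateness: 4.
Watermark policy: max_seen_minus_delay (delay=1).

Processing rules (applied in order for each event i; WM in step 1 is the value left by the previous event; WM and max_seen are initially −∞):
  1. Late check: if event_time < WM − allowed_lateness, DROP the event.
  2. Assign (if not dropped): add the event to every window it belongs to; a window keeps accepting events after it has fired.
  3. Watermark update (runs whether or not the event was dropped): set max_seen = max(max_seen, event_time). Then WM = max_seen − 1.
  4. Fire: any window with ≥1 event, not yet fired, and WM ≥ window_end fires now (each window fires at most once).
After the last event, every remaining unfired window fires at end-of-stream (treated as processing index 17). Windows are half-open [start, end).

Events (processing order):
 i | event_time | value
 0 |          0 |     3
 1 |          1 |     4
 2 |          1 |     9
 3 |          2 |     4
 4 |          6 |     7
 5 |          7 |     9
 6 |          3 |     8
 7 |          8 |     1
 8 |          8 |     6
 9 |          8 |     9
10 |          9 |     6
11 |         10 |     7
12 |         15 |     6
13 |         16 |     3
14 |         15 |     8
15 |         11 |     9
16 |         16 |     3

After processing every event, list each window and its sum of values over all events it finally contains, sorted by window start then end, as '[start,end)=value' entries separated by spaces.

[0,5)=28 [6,13)=54 [15,18)=20

i=0 t=0 v=3: → [0,2); WM=-1
i=1 t=1 v=4: → [0,3); WM=0
i=2 t=1 v=9: → [0,3); WM=0
i=3 t=2 v=4: → [0,4); WM=1
i=4 t=6 v=7: → [6,8); WM=5
i=5 t=7 v=9: → [6,9); WM=6
i=6 t=3 v=8: → [0,5); WM=6
i=7 t=8 v=1: → [6,10); WM=7
i=8 t=8 v=6: → [6,10); WM=7
i=9 t=8 v=9: → [6,10); WM=7
i=10 t=9 v=6: → [6,11); WM=8
i=11 t=10 v=7: → [6,12); WM=9
i=12 t=15 v=6: → [15,17); WM=14
i=13 t=16 v=3: → [15,18); WM=15
i=14 t=15 v=8: → [15,18); WM=15
i=15 t=11 v=9: → [6,13); WM=15
i=16 t=16 v=3: → [15,18); WM=15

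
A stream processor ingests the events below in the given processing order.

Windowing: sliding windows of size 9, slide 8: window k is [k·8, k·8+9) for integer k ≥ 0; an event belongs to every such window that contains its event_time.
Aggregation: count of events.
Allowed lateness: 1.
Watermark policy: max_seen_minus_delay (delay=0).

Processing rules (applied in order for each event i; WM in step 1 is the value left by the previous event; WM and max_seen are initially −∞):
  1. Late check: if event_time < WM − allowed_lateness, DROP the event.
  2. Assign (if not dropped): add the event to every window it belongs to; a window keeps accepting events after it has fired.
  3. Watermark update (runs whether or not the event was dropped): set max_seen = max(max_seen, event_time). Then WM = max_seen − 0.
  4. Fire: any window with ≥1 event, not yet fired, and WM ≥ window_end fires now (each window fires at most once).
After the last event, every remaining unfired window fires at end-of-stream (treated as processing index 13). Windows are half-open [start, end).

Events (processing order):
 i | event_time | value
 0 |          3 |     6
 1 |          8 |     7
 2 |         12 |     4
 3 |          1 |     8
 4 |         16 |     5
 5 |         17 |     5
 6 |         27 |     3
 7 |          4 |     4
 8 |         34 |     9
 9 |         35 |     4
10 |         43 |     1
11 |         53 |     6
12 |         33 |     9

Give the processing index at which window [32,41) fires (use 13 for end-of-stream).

10

i=0 t=3 v=6: → [0,9); WM=3
i=1 t=8 v=7: → [8,17),[0,9); WM=8
i=2 t=12 v=4: → [8,17); WM=12; [0,9) fires=2
i=3 t=1 v=8: DROP (t<12-1); WM=12
i=4 t=16 v=5: → [16,25),[8,17); WM=16
i=5 t=17 v=5: → [16,25); WM=17; [8,17) fires=3
i=6 t=27 v=3: → [24,33); WM=27; [16,25) fires=2
i=7 t=4 v=4: DROP (t<27-1); WM=27
i=8 t=34 v=9: → [32,41); WM=34; [24,33) fires=1
i=9 t=35 v=4: → [32,41); WM=35
i=10 t=43 v=1: → [40,49); WM=43; [32,41) fires=2
i=11 t=53 v=6: → [48,57); WM=53; [40,49) fires=1
i=12 t=33 v=9: DROP (t<53-1); WM=53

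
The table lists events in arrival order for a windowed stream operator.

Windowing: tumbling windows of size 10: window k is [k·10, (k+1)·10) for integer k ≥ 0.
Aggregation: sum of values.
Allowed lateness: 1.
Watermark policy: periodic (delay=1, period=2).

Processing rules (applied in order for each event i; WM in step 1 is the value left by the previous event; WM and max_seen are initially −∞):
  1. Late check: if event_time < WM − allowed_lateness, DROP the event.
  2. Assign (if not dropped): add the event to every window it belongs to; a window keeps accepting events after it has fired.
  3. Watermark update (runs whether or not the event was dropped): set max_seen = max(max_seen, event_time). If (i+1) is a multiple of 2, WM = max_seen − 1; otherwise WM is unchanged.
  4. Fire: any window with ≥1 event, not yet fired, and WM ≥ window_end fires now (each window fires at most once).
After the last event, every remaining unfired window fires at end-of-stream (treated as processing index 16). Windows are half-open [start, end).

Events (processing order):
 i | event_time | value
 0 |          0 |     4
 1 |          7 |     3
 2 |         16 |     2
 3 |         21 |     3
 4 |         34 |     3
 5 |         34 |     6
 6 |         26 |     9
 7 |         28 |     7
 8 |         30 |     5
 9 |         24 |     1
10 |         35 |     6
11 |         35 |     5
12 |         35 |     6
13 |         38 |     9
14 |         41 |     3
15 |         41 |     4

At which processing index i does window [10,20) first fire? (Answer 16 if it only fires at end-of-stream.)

3

i=0 t=0 v=4: → [0,10); WM=−∞
i=1 t=7 v=3: → [0,10); WM=6
i=2 t=16 v=2: → [10,20); WM=6
i=3 t=21 v=3: → [20,30); WM=20; [0,10) fires=7 [10,20) fires=2
i=4 t=34 v=3: → [30,40); WM=20
i=5 t=34 v=6: → [30,40); WM=33; [20,30) fires=3
i=6 t=26 v=9: DROP (t<33-1); WM=33
i=7 t=28 v=7: DROP (t<33-1); WM=33
i=8 t=30 v=5: DROP (t<33-1); WM=33
i=9 t=24 v=1: DROP (t<33-1); WM=33
i=10 t=35 v=6: → [30,40); WM=33
i=11 t=35 v=5: → [30,40); WM=34
i=12 t=35 v=6: → [30,40); WM=34
i=13 t=38 v=9: → [30,40); WM=37
i=14 t=41 v=3: → [40,50); WM=37
i=15 t=41 v=4: → [40,50); WM=40; [30,40) fires=35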